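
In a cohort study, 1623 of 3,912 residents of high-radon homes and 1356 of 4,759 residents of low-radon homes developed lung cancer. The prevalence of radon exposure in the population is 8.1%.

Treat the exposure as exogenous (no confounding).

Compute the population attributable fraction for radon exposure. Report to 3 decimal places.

p₁ = P(outcome | exposed) = 1623/3912 = 0.41488
p₀ = P(outcome | unexposed) = 1356/4759 = 0.28493
Overall risk P(Y=1) = π·p₁ + (1−π)·p₀ = 0.081×0.41488 + 0.919×0.28493 = 0.29546.
Under exogeneity, PAF = [P(Y=1) − p₀] / P(Y=1).
PAF = (0.29546 − 0.28493) / 0.29546 ≈ 0.0356

PAF ≈ 0.036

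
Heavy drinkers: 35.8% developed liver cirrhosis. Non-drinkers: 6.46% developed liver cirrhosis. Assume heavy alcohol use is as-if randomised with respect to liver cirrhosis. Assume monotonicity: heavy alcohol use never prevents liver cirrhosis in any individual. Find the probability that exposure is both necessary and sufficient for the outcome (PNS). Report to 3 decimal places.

p₁ = 0.358, p₀ = 0.0646.
Under exogeneity and monotonicity, PNS = p₁ − p₀.
PNS = 0.358 − 0.0646 = 0.2934

PNS ≈ 0.293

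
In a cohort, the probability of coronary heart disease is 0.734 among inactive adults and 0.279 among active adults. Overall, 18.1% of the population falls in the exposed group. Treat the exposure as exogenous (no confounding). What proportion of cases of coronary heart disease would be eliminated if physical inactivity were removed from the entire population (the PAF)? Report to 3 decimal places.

PAF ≈ 0.228

Let p₁ = 0.734, p₀ = 0.279.
Overall risk P(Y=1) = π·p₁ + (1−π)·p₀ = 0.181×0.734 + 0.819×0.279 = 0.36135.
Under exogeneity, PAF = [P(Y=1) − p₀] / P(Y=1).
PAF = (0.36135 − 0.279) / 0.36135 ≈ 0.2279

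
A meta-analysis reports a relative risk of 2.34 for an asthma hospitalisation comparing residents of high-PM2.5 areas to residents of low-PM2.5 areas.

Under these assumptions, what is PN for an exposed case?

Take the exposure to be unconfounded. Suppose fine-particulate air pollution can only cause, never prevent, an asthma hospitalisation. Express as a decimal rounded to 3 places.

Under exogeneity and monotonicity, PN = (RR − 1) / RR = 1 − 1/RR.
PN = (2.34 − 1) / 2.34 = 1.34 / 2.34 ≈ 0.5726

PN ≈ 0.573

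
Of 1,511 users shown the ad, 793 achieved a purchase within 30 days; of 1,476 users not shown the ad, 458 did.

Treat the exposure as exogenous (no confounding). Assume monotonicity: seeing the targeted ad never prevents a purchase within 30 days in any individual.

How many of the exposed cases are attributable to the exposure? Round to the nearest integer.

about 324 cases

p₁ = P(outcome | exposed) = 793/1511 = 0.52482
p₀ = P(outcome | unexposed) = 458/1476 = 0.3103
PN = (p₁ − p₀)/p₁ = (0.52482 − 0.3103) / 0.52482 ≈ 0.40875.
Attributable cases ≈ PN × (exposed cases) = 0.40875 × 793 ≈ 324.14.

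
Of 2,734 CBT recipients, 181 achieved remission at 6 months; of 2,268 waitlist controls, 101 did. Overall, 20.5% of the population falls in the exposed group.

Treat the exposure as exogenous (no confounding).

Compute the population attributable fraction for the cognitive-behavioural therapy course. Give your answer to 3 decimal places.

p₁ = P(outcome | exposed) = 181/2734 = 0.066203
p₀ = P(outcome | unexposed) = 101/2268 = 0.044533
Overall risk P(Y=1) = π·p₁ + (1−π)·p₀ = 0.205×0.066203 + 0.795×0.044533 = 0.048975.
Under exogeneity, PAF = [P(Y=1) − p₀] / P(Y=1).
PAF = (0.048975 − 0.044533) / 0.048975 ≈ 0.0907

PAF ≈ 0.091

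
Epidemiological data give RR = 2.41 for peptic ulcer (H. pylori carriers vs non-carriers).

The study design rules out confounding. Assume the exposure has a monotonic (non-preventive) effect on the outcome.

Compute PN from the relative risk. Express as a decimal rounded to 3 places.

PN ≈ 0.585

Under exogeneity and monotonicity, PN = (RR − 1) / RR = 1 − 1/RR.
PN = (2.41 − 1) / 2.41 = 1.41 / 2.41 ≈ 0.5851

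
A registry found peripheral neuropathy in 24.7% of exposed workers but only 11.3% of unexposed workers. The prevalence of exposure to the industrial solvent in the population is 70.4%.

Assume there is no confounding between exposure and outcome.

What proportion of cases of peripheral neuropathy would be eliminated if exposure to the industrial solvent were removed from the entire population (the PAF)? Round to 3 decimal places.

PAF ≈ 0.455

p₁ = 0.247, p₀ = 0.113.
Overall risk P(Y=1) = π·p₁ + (1−π)·p₀ = 0.704×0.247 + 0.296×0.113 = 0.20734.
Under exogeneity, PAF = [P(Y=1) − p₀] / P(Y=1).
PAF = (0.20734 − 0.113) / 0.20734 ≈ 0.4550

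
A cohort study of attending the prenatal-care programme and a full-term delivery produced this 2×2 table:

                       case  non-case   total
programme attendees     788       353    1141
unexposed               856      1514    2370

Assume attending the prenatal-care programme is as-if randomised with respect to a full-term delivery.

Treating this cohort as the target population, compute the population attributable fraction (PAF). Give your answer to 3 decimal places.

PAF ≈ 0.229

p₁ = P(outcome | exposed) = 788/1141 = 0.69062
p₀ = P(outcome | unexposed) = 856/2370 = 0.36118
Exposure prevalence π = 1141/3511 = 0.32498; overall risk P(Y=1) = 0.46824.
Under exogeneity, PAF = [P(Y=1) − p₀]/P(Y=1).
PAF = (0.46824 − 0.36118) / 0.46824 ≈ 0.2286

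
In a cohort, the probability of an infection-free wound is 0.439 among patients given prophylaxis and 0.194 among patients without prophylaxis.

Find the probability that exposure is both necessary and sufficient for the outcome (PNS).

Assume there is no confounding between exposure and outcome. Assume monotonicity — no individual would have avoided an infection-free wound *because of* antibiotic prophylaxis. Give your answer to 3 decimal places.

Let p₁ = 0.439, p₀ = 0.194.
Under exogeneity and monotonicity, PNS = p₁ − p₀.
PNS = 0.439 − 0.194 = 0.245

PNS ≈ 0.245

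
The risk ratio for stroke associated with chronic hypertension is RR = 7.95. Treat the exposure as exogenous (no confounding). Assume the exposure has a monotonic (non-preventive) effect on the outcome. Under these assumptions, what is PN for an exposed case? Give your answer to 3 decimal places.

Under exogeneity and monotonicity, PN = (RR − 1) / RR = 1 − 1/RR.
PN = (7.95 − 1) / 7.95 = 6.95 / 7.95 ≈ 0.8742

PN ≈ 0.874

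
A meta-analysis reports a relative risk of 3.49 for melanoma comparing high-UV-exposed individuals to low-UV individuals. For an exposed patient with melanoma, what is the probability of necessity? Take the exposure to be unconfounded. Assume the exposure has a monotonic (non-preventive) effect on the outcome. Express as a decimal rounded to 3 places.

Under exogeneity and monotonicity, PN = (RR − 1) / RR = 1 − 1/RR.
PN = (3.49 − 1) / 3.49 = 2.49 / 3.49 ≈ 0.7135

PN ≈ 0.713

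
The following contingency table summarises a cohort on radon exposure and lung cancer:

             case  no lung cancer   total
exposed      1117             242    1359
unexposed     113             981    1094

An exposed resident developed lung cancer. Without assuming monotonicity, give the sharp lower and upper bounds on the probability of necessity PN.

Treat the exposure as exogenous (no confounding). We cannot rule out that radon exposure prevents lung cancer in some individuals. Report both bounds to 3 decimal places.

p₁ = P(outcome | exposed) = 1117/1359 = 0.82193
p₀ = P(outcome | unexposed) = 113/1094 = 0.10329
Under exogeneity alone the bounds on PN are max{0,(p₁−p₀)/p₁} ≤ PN ≤ min{1,(1−p₀)/p₁}.
  lower = (p₁ − p₀)/p₁ = 0.71864 / 0.82193 ≈ 0.8743
  upper = min{1, (1 − p₀)/p₁} = 0.89671 / 0.82193 ≈ 1.0910 → capped at 1

0.874 ≤ PN ≤ 1.000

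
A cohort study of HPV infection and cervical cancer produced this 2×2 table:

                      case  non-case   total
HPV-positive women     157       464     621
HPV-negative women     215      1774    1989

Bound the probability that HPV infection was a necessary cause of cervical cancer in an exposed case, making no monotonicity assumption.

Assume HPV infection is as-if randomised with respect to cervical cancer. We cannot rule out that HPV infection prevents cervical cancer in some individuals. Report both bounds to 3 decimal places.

0.572 ≤ PN ≤ 1.000

p₁ = P(outcome | exposed) = 157/621 = 0.25282
p₀ = P(outcome | unexposed) = 215/1989 = 0.10809
Under exogeneity alone the bounds on PN are max{0,(p₁−p₀)/p₁} ≤ PN ≤ min{1,(1−p₀)/p₁}.
  lower = (p₁ − p₀)/p₁ = 0.14472 / 0.25282 ≈ 0.5724
  upper = min{1, (1 − p₀)/p₁} = 0.89191 / 0.25282 ≈ 3.5279 → capped at 1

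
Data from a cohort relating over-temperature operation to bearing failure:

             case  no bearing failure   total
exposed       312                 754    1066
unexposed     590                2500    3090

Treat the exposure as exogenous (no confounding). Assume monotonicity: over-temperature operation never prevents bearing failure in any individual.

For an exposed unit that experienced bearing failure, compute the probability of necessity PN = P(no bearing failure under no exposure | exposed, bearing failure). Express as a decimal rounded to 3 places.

p₁ = P(outcome | exposed) = 312/1066 = 0.29268
p₀ = P(outcome | unexposed) = 590/3090 = 0.19094
Under exogeneity and monotonicity, PN = (p₁ − p₀) / p₁.
PN = (0.29268 − 0.19094) / 0.29268 = 0.10174 / 0.29268 ≈ 0.3476

PN ≈ 0.348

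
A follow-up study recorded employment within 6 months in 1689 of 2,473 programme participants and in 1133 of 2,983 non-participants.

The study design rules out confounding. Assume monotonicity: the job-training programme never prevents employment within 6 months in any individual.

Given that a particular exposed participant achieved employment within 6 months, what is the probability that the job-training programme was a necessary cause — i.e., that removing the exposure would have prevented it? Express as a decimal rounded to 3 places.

p₁ = P(outcome | exposed) = 1689/2473 = 0.68298
p₀ = P(outcome | unexposed) = 1133/2983 = 0.37982
Under exogeneity and monotonicity, PN = (p₁ − p₀) / p₁.
PN = (0.68298 − 0.37982) / 0.68298 = 0.30316 / 0.68298 ≈ 0.4439

PN ≈ 0.444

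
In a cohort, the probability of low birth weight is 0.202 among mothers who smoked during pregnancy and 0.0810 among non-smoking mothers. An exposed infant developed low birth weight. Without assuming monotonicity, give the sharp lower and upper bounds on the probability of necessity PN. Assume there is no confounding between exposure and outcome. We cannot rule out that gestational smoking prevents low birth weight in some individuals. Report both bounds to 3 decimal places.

Let p₁ = 0.202, p₀ = 0.081.
Under exogeneity alone the bounds on PN are max{0,(p₁−p₀)/p₁} ≤ PN ≤ min{1,(1−p₀)/p₁}.
  lower = (p₁ − p₀)/p₁ = 0.121 / 0.202 ≈ 0.5990
  upper = min{1, (1 − p₀)/p₁} = 0.919 / 0.202 ≈ 4.5495 → capped at 1

0.599 ≤ PN ≤ 1.000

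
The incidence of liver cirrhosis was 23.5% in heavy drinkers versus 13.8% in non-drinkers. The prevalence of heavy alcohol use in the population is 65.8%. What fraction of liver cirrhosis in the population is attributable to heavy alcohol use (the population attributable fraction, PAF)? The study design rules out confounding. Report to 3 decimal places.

p₁ = 0.235, p₀ = 0.138.
Overall risk P(Y=1) = π·p₁ + (1−π)·p₀ = 0.658×0.235 + 0.342×0.138 = 0.20183.
Under exogeneity, PAF = [P(Y=1) − p₀] / P(Y=1).
PAF = (0.20183 − 0.138) / 0.20183 ≈ 0.3162

PAF ≈ 0.316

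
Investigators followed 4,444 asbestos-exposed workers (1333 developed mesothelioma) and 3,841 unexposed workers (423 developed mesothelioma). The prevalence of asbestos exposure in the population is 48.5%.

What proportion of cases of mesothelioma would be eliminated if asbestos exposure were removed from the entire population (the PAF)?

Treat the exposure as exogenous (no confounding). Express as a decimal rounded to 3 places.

p₁ = P(outcome | exposed) = 1333/4444 = 0.29995
p₀ = P(outcome | unexposed) = 423/3841 = 0.11013
Overall risk P(Y=1) = π·p₁ + (1−π)·p₀ = 0.485×0.29995 + 0.515×0.11013 = 0.20219.
Under exogeneity, PAF = [P(Y=1) − p₀] / P(Y=1).
PAF = (0.20219 − 0.11013) / 0.20219 ≈ 0.4553

PAF ≈ 0.455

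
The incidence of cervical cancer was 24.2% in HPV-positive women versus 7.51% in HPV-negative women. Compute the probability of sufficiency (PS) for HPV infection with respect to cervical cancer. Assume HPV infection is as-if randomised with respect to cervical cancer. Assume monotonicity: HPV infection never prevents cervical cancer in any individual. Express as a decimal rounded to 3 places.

PS ≈ 0.180

p₁ = 0.242, p₀ = 0.0751.
Under exogeneity and monotonicity, PS = (p₁ − p₀) / (1 − p₀).
PS = (0.242 − 0.0751) / (1 − 0.0751) = 0.1669 / 0.9249 ≈ 0.1805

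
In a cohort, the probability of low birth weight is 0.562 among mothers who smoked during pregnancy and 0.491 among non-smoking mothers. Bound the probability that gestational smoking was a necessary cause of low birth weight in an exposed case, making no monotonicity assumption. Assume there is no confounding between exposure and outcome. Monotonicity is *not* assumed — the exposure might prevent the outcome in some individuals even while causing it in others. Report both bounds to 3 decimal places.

Let p₁ = 0.562, p₀ = 0.491.
Under exogeneity alone the bounds on PN are max{0,(p₁−p₀)/p₁} ≤ PN ≤ min{1,(1−p₀)/p₁}.
  lower = (p₁ − p₀)/p₁ = 0.071 / 0.562 ≈ 0.1263
  upper = min{1, (1 − p₀)/p₁} = 0.509 / 0.562 ≈ 0.9057

0.126 ≤ PN ≤ 0.906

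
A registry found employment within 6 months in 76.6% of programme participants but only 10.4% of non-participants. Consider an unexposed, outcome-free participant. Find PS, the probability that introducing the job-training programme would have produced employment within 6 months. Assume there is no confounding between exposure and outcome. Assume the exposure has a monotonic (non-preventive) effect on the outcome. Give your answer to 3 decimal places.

p₁ = 0.766, p₀ = 0.104.
Under exogeneity and monotonicity, PS = (p₁ − p₀) / (1 − p₀).
PS = (0.766 − 0.104) / (1 − 0.104) = 0.662 / 0.896 ≈ 0.7388

PS ≈ 0.739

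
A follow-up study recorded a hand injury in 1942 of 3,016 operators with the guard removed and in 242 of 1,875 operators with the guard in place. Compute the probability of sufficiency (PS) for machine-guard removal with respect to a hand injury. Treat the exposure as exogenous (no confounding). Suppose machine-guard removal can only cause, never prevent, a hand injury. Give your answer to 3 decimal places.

PS ≈ 0.591

p₁ = P(outcome | exposed) = 1942/3016 = 0.6439
p₀ = P(outcome | unexposed) = 242/1875 = 0.12907
Under exogeneity and monotonicity, PS = (p₁ − p₀) / (1 − p₀).
PS = (0.6439 − 0.12907) / (1 − 0.12907) = 0.51483 / 0.87093 ≈ 0.5911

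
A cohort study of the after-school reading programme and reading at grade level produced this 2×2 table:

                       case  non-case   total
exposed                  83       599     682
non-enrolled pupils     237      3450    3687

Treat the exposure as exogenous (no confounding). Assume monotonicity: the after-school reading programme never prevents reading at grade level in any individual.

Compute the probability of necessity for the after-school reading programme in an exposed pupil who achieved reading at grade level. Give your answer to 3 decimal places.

PN ≈ 0.472

p₁ = P(outcome | exposed) = 83/682 = 0.1217
p₀ = P(outcome | unexposed) = 237/3687 = 0.06428
Under exogeneity and monotonicity, PN = (p₁ − p₀) / p₁.
PN = (0.1217 − 0.06428) / 0.1217 = 0.057421 / 0.1217 ≈ 0.4718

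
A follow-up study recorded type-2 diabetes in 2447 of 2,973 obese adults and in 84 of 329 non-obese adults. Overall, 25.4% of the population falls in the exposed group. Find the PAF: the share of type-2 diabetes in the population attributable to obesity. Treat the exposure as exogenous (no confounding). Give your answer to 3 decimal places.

PAF ≈ 0.361

p₁ = P(outcome | exposed) = 2447/2973 = 0.82307
p₀ = P(outcome | unexposed) = 84/329 = 0.25532
Overall risk P(Y=1) = π·p₁ + (1−π)·p₀ = 0.254×0.82307 + 0.746×0.25532 = 0.39953.
Under exogeneity, PAF = [P(Y=1) − p₀] / P(Y=1).
PAF = (0.39953 − 0.25532) / 0.39953 ≈ 0.3609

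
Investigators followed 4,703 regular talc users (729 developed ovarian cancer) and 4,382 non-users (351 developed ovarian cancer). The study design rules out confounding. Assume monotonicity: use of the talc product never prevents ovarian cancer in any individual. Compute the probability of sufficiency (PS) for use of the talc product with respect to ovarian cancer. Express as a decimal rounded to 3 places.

p₁ = P(outcome | exposed) = 729/4703 = 0.15501
p₀ = P(outcome | unexposed) = 351/4382 = 0.0801
Under exogeneity and monotonicity, PS = (p₁ − p₀) / (1 − p₀).
PS = (0.15501 − 0.0801) / (1 − 0.0801) = 0.074907 / 0.9199 ≈ 0.0814

PS ≈ 0.081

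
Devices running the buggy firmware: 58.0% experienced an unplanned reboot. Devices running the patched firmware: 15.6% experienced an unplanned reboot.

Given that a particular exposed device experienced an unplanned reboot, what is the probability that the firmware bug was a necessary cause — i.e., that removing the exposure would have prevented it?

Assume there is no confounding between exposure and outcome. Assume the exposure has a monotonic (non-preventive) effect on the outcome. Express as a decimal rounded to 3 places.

p₁ = 0.58, p₀ = 0.156.
Under exogeneity and monotonicity, PN = (p₁ − p₀) / p₁.
PN = (0.58 − 0.156) / 0.58 = 0.424 / 0.58 ≈ 0.7310

PN ≈ 0.731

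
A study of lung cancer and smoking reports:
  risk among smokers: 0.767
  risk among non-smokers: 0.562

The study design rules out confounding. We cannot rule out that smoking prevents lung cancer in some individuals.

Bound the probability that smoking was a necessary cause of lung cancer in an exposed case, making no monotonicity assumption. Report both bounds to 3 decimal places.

0.267 ≤ PN ≤ 0.571

Let p₁ = 0.767, p₀ = 0.562.
Under exogeneity alone the bounds on PN are max{0,(p₁−p₀)/p₁} ≤ PN ≤ min{1,(1−p₀)/p₁}.
  lower = (p₁ − p₀)/p₁ = 0.205 / 0.767 ≈ 0.2673
  upper = min{1, (1 − p₀)/p₁} = 0.438 / 0.767 ≈ 0.5711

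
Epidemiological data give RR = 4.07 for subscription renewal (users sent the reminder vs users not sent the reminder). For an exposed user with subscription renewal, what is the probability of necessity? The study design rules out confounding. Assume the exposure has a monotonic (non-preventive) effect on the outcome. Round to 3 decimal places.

PN ≈ 0.754

Under exogeneity and monotonicity, PN = (RR − 1) / RR = 1 − 1/RR.
PN = (4.07 − 1) / 4.07 = 3.07 / 4.07 ≈ 0.7543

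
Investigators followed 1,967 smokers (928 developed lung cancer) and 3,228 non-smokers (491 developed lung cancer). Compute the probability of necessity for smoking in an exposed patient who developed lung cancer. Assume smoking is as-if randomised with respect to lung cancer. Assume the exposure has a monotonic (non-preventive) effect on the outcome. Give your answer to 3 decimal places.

p₁ = P(outcome | exposed) = 928/1967 = 0.47178
p₀ = P(outcome | unexposed) = 491/3228 = 0.15211
Under exogeneity and monotonicity, PN = (p₁ − p₀) / p₁.
PN = (0.47178 − 0.15211) / 0.47178 = 0.31968 / 0.47178 ≈ 0.6776

PN ≈ 0.678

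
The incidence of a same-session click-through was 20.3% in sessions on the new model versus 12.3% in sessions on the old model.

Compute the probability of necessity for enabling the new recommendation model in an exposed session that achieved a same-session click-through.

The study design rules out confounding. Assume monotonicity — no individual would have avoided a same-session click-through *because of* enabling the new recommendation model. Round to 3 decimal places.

p₁ = 0.203, p₀ = 0.123.
Under exogeneity and monotonicity, PN = (p₁ − p₀) / p₁.
PN = (0.203 − 0.123) / 0.203 = 0.08 / 0.203 ≈ 0.3941

PN ≈ 0.394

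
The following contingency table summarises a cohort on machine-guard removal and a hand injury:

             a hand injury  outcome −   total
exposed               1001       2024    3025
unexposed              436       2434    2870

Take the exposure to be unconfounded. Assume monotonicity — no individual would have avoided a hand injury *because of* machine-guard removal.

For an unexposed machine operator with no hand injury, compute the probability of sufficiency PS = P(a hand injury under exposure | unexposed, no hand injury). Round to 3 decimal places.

p₁ = P(outcome | exposed) = 1001/3025 = 0.33091
p₀ = P(outcome | unexposed) = 436/2870 = 0.15192
Under exogeneity and monotonicity, PS = (p₁ − p₀)/(1 − p₀).
PS = (0.33091 − 0.15192) / 0.84808 ≈ 0.2111

PS ≈ 0.211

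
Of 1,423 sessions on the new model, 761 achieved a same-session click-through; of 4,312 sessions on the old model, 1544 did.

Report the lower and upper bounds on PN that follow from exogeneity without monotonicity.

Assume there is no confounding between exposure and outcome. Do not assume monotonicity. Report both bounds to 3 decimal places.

p₁ = P(outcome | exposed) = 761/1423 = 0.53479
p₀ = P(outcome | unexposed) = 1544/4312 = 0.35807
Under exogeneity alone the bounds on PN are max{0,(p₁−p₀)/p₁} ≤ PN ≤ min{1,(1−p₀)/p₁}.
  lower = (p₁ − p₀)/p₁ = 0.17672 / 0.53479 ≈ 0.3304
  upper = min{1, (1 − p₀)/p₁} = 0.64193 / 0.53479 ≈ 1.2003 → capped at 1

0.330 ≤ PN ≤ 1.000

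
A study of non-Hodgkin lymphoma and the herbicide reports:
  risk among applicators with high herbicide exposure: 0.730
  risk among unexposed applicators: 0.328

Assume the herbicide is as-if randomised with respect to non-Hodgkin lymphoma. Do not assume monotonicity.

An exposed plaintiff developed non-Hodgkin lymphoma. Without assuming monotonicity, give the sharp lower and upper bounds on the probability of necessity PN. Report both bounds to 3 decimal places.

Let p₁ = 0.73, p₀ = 0.328.
Under exogeneity alone the bounds on PN are max{0,(p₁−p₀)/p₁} ≤ PN ≤ min{1,(1−p₀)/p₁}.
  lower = (p₁ − p₀)/p₁ = 0.402 / 0.73 ≈ 0.5507
  upper = min{1, (1 − p₀)/p₁} = 0.672 / 0.73 ≈ 0.9205

0.551 ≤ PN ≤ 0.921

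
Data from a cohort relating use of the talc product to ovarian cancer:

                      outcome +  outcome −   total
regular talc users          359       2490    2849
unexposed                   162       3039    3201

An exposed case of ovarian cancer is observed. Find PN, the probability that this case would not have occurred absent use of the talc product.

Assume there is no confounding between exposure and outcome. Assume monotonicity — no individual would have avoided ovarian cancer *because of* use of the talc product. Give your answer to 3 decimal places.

PN ≈ 0.598

p₁ = P(outcome | exposed) = 359/2849 = 0.12601
p₀ = P(outcome | unexposed) = 162/3201 = 0.050609
Under exogeneity and monotonicity, PN = (p₁ − p₀)/p₁.
PN = (0.12601 − 0.050609) / 0.12601 ≈ 0.5984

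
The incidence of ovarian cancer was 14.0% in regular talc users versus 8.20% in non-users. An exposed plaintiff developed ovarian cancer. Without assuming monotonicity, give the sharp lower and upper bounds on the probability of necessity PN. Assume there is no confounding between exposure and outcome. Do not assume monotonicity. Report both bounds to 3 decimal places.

p₁ = 0.14, p₀ = 0.082.
Under exogeneity alone the bounds on PN are max{0,(p₁−p₀)/p₁} ≤ PN ≤ min{1,(1−p₀)/p₁}.
  lower = (p₁ − p₀)/p₁ = 0.058 / 0.14 ≈ 0.4143
  upper = min{1, (1 − p₀)/p₁} = 0.918 / 0.14 ≈ 6.5571 → capped at 1

0.414 ≤ PN ≤ 1.000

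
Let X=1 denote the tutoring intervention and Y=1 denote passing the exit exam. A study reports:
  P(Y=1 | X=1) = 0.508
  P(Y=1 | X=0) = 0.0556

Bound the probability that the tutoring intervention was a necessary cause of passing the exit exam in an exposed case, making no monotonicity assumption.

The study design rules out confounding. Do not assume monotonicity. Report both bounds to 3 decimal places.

0.891 ≤ PN ≤ 1.000

Let p₁ = 0.508, p₀ = 0.0556.
Under exogeneity alone the bounds on PN are max{0,(p₁−p₀)/p₁} ≤ PN ≤ min{1,(1−p₀)/p₁}.
  lower = (p₁ − p₀)/p₁ = 0.4524 / 0.508 ≈ 0.8906
  upper = min{1, (1 − p₀)/p₁} = 0.9444 / 0.508 ≈ 1.8591 → capped at 1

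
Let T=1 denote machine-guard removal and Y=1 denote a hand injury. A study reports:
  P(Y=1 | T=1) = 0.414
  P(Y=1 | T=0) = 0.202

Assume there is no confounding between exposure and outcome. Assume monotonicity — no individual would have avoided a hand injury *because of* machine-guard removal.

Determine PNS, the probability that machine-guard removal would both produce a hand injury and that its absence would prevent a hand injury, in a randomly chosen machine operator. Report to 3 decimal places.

PNS ≈ 0.212

Let p₁ = 0.414, p₀ = 0.202.
Under exogeneity and monotonicity, PNS = p₁ − p₀.
PNS = 0.414 − 0.202 = 0.212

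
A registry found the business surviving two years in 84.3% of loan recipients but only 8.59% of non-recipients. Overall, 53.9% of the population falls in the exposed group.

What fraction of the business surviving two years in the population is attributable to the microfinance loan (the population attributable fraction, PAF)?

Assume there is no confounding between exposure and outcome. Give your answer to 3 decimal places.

PAF ≈ 0.826

p₁ = 0.843, p₀ = 0.0859.
Overall risk P(Y=1) = π·p₁ + (1−π)·p₀ = 0.539×0.843 + 0.461×0.0859 = 0.49398.
Under exogeneity, PAF = [P(Y=1) − p₀] / P(Y=1).
PAF = (0.49398 − 0.0859) / 0.49398 ≈ 0.8261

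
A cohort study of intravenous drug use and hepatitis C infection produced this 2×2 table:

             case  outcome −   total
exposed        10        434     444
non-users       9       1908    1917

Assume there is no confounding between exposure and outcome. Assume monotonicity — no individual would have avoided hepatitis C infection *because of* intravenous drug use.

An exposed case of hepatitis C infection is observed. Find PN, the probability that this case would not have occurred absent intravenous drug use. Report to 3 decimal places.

PN ≈ 0.792

p₁ = P(outcome | exposed) = 10/444 = 0.022523
p₀ = P(outcome | unexposed) = 9/1917 = 0.0046948
Under exogeneity and monotonicity, PN = (p₁ − p₀)/p₁.
PN = (0.022523 − 0.0046948) / 0.022523 ≈ 0.7915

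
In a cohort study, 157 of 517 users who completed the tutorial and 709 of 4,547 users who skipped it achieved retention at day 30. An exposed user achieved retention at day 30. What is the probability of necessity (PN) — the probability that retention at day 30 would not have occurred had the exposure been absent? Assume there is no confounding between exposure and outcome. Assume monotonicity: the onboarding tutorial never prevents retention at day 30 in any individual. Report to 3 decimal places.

p₁ = P(outcome | exposed) = 157/517 = 0.30368
p₀ = P(outcome | unexposed) = 709/4547 = 0.15593
Under exogeneity and monotonicity, PN = (p₁ − p₀) / p₁.
PN = (0.30368 − 0.15593) / 0.30368 = 0.14775 / 0.30368 ≈ 0.4865

PN ≈ 0.487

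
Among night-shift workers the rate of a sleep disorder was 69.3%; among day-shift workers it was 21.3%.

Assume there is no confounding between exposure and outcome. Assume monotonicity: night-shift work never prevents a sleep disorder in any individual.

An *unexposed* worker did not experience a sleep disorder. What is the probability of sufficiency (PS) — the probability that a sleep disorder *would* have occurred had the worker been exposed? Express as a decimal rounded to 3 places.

PS ≈ 0.610

p₁ = 0.693, p₀ = 0.213.
Under exogeneity and monotonicity, PS = (p₁ − p₀) / (1 − p₀).
PS = (0.693 − 0.213) / (1 − 0.213) = 0.48 / 0.787 ≈ 0.6099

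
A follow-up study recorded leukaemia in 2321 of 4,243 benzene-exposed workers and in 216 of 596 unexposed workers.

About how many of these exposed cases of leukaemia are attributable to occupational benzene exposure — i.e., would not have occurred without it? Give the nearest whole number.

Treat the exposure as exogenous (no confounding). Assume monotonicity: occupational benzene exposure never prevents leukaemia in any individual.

about 783 cases

p₁ = P(outcome | exposed) = 2321/4243 = 0.54702
p₀ = P(outcome | unexposed) = 216/596 = 0.36242
PN = (p₁ − p₀)/p₁ = (0.54702 − 0.36242) / 0.54702 ≈ 0.33747.
Attributable cases ≈ PN × (exposed cases) = 0.33747 × 2321 ≈ 783.27.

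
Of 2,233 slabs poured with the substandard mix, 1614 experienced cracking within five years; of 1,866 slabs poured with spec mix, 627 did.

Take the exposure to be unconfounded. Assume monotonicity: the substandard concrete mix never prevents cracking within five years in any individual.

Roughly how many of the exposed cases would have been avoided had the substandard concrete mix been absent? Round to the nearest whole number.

p₁ = P(outcome | exposed) = 1614/2233 = 0.72279
p₀ = P(outcome | unexposed) = 627/1866 = 0.33601
PN = (p₁ − p₀)/p₁ = (0.72279 − 0.33601) / 0.72279 ≈ 0.53512.
Attributable cases ≈ PN × (exposed cases) = 0.53512 × 1614 ≈ 863.68.

about 864 cases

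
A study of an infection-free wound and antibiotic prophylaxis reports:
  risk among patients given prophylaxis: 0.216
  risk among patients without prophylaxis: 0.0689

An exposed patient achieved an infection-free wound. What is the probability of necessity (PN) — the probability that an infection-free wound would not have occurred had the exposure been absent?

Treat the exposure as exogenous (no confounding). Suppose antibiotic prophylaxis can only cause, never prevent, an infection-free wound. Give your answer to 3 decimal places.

Let p₁ = 0.216, p₀ = 0.0689.
Under exogeneity and monotonicity, PN = (p₁ − p₀) / p₁.
PN = (0.216 − 0.0689) / 0.216 = 0.1471 / 0.216 ≈ 0.6810

PN ≈ 0.681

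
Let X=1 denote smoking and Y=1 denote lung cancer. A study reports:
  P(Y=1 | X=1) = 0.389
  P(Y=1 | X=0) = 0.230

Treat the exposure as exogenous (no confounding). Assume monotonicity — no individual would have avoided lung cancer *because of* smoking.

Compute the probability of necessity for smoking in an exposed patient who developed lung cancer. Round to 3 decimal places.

PN ≈ 0.409

Let p₁ = 0.389, p₀ = 0.23.
Under exogeneity and monotonicity, PN = (p₁ − p₀) / p₁.
PN = (0.389 − 0.23) / 0.389 = 0.159 / 0.389 ≈ 0.4087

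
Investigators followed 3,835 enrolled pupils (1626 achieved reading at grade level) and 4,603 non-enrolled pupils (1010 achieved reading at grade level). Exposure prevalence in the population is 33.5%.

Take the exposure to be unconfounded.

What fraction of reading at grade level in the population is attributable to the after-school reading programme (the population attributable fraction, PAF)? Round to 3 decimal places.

PAF ≈ 0.238

p₁ = P(outcome | exposed) = 1626/3835 = 0.42399
p₀ = P(outcome | unexposed) = 1010/4603 = 0.21942
Overall risk P(Y=1) = π·p₁ + (1−π)·p₀ = 0.335×0.42399 + 0.665×0.21942 = 0.28795.
Under exogeneity, PAF = [P(Y=1) − p₀] / P(Y=1).
PAF = (0.28795 − 0.21942) / 0.28795 ≈ 0.2380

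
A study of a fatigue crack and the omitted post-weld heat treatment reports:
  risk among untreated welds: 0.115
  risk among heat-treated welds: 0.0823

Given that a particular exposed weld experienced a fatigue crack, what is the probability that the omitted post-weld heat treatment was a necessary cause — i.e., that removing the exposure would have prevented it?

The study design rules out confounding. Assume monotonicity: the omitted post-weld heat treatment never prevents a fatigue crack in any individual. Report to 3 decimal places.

Let p₁ = 0.115, p₀ = 0.0823.
Under exogeneity and monotonicity, PN = (p₁ − p₀) / p₁.
PN = (0.115 − 0.0823) / 0.115 = 0.0327 / 0.115 ≈ 0.2843

PN ≈ 0.284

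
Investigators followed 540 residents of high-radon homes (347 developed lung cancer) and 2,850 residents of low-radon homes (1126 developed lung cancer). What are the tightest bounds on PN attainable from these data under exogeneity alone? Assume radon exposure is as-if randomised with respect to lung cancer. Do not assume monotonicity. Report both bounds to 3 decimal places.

0.385 ≤ PN ≤ 0.941

p₁ = P(outcome | exposed) = 347/540 = 0.64259
p₀ = P(outcome | unexposed) = 1126/2850 = 0.39509
Under exogeneity alone the bounds on PN are max{0,(p₁−p₀)/p₁} ≤ PN ≤ min{1,(1−p₀)/p₁}.
  lower = (p₁ − p₀)/p₁ = 0.2475 / 0.64259 ≈ 0.3852
  upper = min{1, (1 − p₀)/p₁} = 0.60491 / 0.64259 ≈ 0.9414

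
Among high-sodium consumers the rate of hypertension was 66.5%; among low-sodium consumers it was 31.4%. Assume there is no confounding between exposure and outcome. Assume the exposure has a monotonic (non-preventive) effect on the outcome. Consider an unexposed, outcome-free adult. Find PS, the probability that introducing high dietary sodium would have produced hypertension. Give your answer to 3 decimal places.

PS ≈ 0.512

p₁ = 0.665, p₀ = 0.314.
Under exogeneity and monotonicity, PS = (p₁ − p₀) / (1 − p₀).
PS = (0.665 − 0.314) / (1 − 0.314) = 0.351 / 0.686 ≈ 0.5117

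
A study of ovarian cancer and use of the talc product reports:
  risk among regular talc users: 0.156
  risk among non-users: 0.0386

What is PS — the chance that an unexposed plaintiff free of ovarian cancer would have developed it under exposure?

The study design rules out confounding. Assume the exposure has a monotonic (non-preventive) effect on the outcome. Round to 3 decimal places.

PS ≈ 0.122

Let p₁ = 0.156, p₀ = 0.0386.
Under exogeneity and monotonicity, PS = (p₁ − p₀) / (1 − p₀).
PS = (0.156 − 0.0386) / (1 − 0.0386) = 0.1174 / 0.9614 ≈ 0.1221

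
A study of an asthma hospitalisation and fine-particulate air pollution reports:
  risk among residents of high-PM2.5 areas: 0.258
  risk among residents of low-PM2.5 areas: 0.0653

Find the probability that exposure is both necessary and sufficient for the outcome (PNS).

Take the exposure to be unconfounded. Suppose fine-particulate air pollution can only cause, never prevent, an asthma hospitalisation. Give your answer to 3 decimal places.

Let p₁ = 0.258, p₀ = 0.0653.
Under exogeneity and monotonicity, PNS = p₁ − p₀.
PNS = 0.258 − 0.0653 = 0.1927

PNS ≈ 0.193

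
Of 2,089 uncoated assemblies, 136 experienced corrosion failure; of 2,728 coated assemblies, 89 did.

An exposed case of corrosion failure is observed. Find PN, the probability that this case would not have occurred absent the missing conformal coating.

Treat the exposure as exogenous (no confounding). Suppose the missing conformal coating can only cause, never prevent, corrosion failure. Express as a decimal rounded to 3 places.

PN ≈ 0.499

p₁ = P(outcome | exposed) = 136/2089 = 0.065103
p₀ = P(outcome | unexposed) = 89/2728 = 0.032625
Under exogeneity and monotonicity, PN = (p₁ − p₀) / p₁.
PN = (0.065103 − 0.032625) / 0.065103 = 0.032478 / 0.065103 ≈ 0.4989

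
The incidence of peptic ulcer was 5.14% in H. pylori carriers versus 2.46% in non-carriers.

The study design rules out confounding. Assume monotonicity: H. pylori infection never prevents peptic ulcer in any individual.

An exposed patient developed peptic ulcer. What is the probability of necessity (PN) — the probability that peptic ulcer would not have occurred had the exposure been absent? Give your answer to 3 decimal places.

PN ≈ 0.521

p₁ = 0.0514, p₀ = 0.0246.
Under exogeneity and monotonicity, PN = (p₁ − p₀) / p₁.
PN = (0.0514 − 0.0246) / 0.0514 = 0.0268 / 0.0514 ≈ 0.5214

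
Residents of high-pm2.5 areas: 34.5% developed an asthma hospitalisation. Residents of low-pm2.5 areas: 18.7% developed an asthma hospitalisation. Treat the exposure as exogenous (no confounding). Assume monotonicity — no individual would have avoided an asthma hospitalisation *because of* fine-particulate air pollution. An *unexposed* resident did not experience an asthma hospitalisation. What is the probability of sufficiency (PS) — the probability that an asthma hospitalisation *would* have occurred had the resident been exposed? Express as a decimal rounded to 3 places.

p₁ = 0.345, p₀ = 0.187.
Under exogeneity and monotonicity, PS = (p₁ − p₀) / (1 − p₀).
PS = (0.345 − 0.187) / (1 − 0.187) = 0.158 / 0.813 ≈ 0.1943

PS ≈ 0.194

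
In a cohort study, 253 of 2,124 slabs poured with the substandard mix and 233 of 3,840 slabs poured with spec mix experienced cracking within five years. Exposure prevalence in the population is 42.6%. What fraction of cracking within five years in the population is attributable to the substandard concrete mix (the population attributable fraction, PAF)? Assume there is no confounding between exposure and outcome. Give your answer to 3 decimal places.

p₁ = P(outcome | exposed) = 253/2124 = 0.11911
p₀ = P(outcome | unexposed) = 233/3840 = 0.060677
Overall risk P(Y=1) = π·p₁ + (1−π)·p₀ = 0.426×0.11911 + 0.574×0.060677 = 0.085572.
Under exogeneity, PAF = [P(Y=1) − p₀] / P(Y=1).
PAF = (0.085572 − 0.060677) / 0.085572 ≈ 0.2909

PAF ≈ 0.291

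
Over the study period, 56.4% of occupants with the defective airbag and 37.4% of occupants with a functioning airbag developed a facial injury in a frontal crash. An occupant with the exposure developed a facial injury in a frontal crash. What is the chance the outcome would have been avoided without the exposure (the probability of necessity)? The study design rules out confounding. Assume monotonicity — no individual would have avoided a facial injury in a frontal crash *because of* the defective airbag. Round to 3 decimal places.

PN ≈ 0.337

p₁ = 0.564, p₀ = 0.374.
Under exogeneity and monotonicity, PN = (p₁ − p₀) / p₁.
PN = (0.564 − 0.374) / 0.564 = 0.19 / 0.564 ≈ 0.3369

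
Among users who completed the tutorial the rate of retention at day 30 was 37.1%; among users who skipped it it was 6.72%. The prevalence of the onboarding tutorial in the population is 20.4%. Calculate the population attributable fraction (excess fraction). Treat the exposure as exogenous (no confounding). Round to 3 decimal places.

p₁ = 0.371, p₀ = 0.0672.
Overall risk P(Y=1) = π·p₁ + (1−π)·p₀ = 0.204×0.371 + 0.796×0.0672 = 0.12918.
Under exogeneity, PAF = [P(Y=1) − p₀] / P(Y=1).
PAF = (0.12918 − 0.0672) / 0.12918 ≈ 0.4798

PAF ≈ 0.480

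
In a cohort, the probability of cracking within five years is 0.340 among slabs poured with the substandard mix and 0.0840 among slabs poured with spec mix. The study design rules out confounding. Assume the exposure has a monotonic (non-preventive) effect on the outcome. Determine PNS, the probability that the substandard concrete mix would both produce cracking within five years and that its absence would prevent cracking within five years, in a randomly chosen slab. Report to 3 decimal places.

PNS ≈ 0.256

Let p₁ = 0.34, p₀ = 0.084.
Under exogeneity and monotonicity, PNS = p₁ − p₀.
PNS = 0.34 − 0.084 = 0.256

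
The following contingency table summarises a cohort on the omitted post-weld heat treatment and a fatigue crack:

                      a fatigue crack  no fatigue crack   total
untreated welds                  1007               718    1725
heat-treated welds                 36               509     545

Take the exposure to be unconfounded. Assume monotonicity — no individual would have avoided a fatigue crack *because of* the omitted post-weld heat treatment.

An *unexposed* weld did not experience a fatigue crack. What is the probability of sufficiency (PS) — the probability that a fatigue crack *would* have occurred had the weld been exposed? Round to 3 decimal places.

PS ≈ 0.554

p₁ = P(outcome | exposed) = 1007/1725 = 0.58377
p₀ = P(outcome | unexposed) = 36/545 = 0.066055
Under exogeneity and monotonicity, PS = (p₁ − p₀)/(1 − p₀).
PS = (0.58377 − 0.066055) / 0.93394 ≈ 0.5543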